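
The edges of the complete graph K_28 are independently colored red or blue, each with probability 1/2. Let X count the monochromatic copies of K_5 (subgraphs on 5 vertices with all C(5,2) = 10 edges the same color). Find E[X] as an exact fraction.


Let X = Σ_S X_S over the C(28, 5) = 98280 subsets S of size 5, where X_S = 1 if the K_5 on S is monochromatic.
For a fixed S, the K_5 on S has C(5, 2) = 10 edges. P[all 10 edges red] = (1/2)^10, and likewise for blue, so P[monochromatic] = 2·(1/2)^10 = 2^{1 − 10} = 1/512.
By linearity: E[X] = C(28, 5) · 2^{1 − 10} = 98280 · 1/512 = 12285/64.
Numerically: E[X] ≈ 191.953125.

E[X] = C(28,5)·2^(1−C(5,2)) = 12285/64 ≈ 191.953125.


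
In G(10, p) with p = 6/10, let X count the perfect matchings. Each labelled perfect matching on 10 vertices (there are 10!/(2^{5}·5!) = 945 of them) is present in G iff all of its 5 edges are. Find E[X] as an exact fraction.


K_10 has 10!/(2^{5}·5!) = 945 labelled perfect matchings.
For each such perfect matching H, let X_H = 1 if all 5 edges of H are present in G. Then P[X_H = 1] = p^{5} = (3/5)^{5} = 243/3125.
By linearity of expectation: E[X] = Σ_H E[X_H] = 945 · p^{5} = 945 · 243/3125 = 45927/625.
Numerically: E[X] ≈ 73.4832.

E[X] = 945 · (3/5)^{5} = 45927/625 ≈ 73.4832.


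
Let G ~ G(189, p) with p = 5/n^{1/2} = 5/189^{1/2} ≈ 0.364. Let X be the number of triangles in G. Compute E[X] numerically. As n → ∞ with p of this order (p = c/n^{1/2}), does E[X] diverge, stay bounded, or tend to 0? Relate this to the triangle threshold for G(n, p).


Number of potential triangles: C(189, 3) = 1107414.
Each occurs with probability p³ ≈ (0.364)³ ≈ 4.81080e-02.
By linearity: E[X] = C(189, 3)·p³ ≈ 1107414 · 4.81080e-02 ≈ 53275.473.
Since α = 1/2 < 1, p = c/n^{1/2} ≫ 1/n is above the triangle threshold p ~ 1/n. Asymptotically E[X] ~ (c³/6)·n^{3(1−α)} = (5³/6)·n^{1.5} → ∞; triangles are abundant w.h.p.

E[X] ≈ 53275.473; in regime p = Θ(1/n^{1/2}) E[X] diverges (above the triangle threshold p ~ 1/n).


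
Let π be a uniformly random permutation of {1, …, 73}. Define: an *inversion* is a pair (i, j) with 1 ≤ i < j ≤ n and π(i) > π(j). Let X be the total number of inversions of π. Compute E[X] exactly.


Write X = Σ X_I over the C(73, 2) = 2628 pairs i < j, with X_I the indicator of one inversion.
There are 2628 indicators.
For each fixed pair i < j, the values π(i) and π(j) are two distinct elements of {1, …, 73} in uniformly random order; by symmetry P[π(i) > π(j)] = 1/2.
By linearity: E[X] = 2628 · (1/2) = C(73, 2) · (1/2) = 2628/2 = 1314 ≈ 1314.00000.

E[X] = 1314 = 1314.00000.


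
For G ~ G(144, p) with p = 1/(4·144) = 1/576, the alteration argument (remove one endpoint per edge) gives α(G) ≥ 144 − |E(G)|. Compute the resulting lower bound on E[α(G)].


E[|E(G)|] = C(144, 2)·p = 10296 · (1/576) = 143/8.
E[α(G)] ≥ n − E[|E(G)|] = 144 − 143/8 = 1009/8.
Numerically: ≈ 126.125.
(This is only a lower bound; the true E[α(G)] may be larger.)

E[α(G)] ≥ 1009/8 ≈ 126.125.


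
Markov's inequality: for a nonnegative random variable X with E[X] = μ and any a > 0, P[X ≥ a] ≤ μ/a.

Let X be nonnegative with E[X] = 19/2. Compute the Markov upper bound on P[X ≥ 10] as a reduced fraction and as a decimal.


μ = E[X] = 19/2, a = 10.
Markov: P[X ≥ 10] ≤ μ/a = (19/2)/10 = 19/20.
Numerically: ≈ 0.9500.
(Since a = 10 > μ = 9.5000, the bound 19/20 is < 1 and informative.)

P[X ≥ 10] ≤ 19/20 ≈ 0.9500.


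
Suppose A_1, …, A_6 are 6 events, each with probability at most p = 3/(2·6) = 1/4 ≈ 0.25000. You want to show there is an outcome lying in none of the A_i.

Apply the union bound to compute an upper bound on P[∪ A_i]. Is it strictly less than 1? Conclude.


Union bound: P[∪_{i=1}^{6} A_i] ≤ Σ_i P[A_i] ≤ 6·p = 6·(1/4) = 3/2.
Numerically: 3/2 ≈ 1.50000.
Is 3/2 < 1? NO.
Since the bound 3/2 is ≥ 1, the union bound is uninformative here; it does NOT by itself certify existence.

6·p = 3/2 ≈ 1.50000; existence NOT certified by the union bound.


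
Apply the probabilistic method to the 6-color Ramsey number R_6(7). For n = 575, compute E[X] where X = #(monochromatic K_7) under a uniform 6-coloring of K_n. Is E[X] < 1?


E[X] = C(575, 7) · 6^{1 − 21} = 3974871393896975 · 6^{−20} = 3974871393896975/3656158440062976.
As a reduced fraction: E[X] = 3974871393896975/3656158440062976 ≈ 1.0872.
Is E[X] < 1? NO.
Since E[X] ≥ 1, the first-moment bound is inconclusive at n = 575; it does NOT by itself certify R_6(7) > 575.

E[X] = 3974871393896975/3656158440062976 ≈ 1.0872; E[X] ≥ 1; first-moment method inconclusive here.


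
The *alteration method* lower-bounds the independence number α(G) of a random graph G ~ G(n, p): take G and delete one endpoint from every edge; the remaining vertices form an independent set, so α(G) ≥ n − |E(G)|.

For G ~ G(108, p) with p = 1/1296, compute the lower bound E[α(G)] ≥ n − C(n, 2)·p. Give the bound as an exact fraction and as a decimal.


E[|E(G)|] = C(108, 2)·p = 5778 · (1/1296) = 107/24.
E[α(G)] ≥ n − E[|E(G)|] = 108 − 107/24 = 2485/24.
Numerically: ≈ 103.541667.
(This is only a lower bound; the true E[α(G)] may be larger.)

E[α(G)] ≥ 2485/24 ≈ 103.541667.


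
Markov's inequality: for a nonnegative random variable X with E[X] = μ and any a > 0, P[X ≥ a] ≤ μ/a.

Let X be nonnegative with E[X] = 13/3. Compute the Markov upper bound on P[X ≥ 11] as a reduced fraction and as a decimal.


μ = E[X] = 13/3, a = 11.
Markov: P[X ≥ 11] ≤ μ/a = (13/3)/11 = 13/33.
Numerically: ≈ 0.3939.
(Since a = 11 > μ = 4.3333, the bound 13/33 is < 1 and informative.)

P[X ≥ 11] ≤ 13/33 ≈ 0.3939.


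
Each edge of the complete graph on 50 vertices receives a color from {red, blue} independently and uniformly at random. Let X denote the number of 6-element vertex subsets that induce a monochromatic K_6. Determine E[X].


Let X = Σ_S X_S over the C(50, 6) = 15890700 subsets S of size 6, where X_S = 1 if the K_6 on S is monochromatic.
For a fixed S, the K_6 on S has C(6, 2) = 15 edges. P[all 15 edges red] = (1/2)^15, and likewise for blue, so P[monochromatic] = 2·(1/2)^15 = 2^{1 − 15} = 1/16384.
Summing: E[X] = C(50, 6) · 2^{1 − 15} = 15890700 · 1/16384 = 3972675/4096.
Numerically: E[X] ≈ 969.89136.

E[X] = C(50,6)·2^(1−C(6,2)) = 3972675/4096 ≈ 969.89136.


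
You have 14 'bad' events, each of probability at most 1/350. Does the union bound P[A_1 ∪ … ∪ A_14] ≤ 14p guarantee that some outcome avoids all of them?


Union bound: P[∪_{i=1}^{14} A_i] ≤ Σ_i P[A_i] ≤ 14·p = 14·(1/350) = 1/25.
Numerically: 1/25 ≈ 0.04000.
Is 1/25 < 1? YES.
Since P[∪ A_i] ≤ 1/25 < 1, the complement has P[∩ A_i^c] ≥ 1 − 1/25 = 24/25 > 0, so some outcome avoids every A_i.

14·p = 1/25 ≈ 0.04000; existence CERTIFIED by the union bound.


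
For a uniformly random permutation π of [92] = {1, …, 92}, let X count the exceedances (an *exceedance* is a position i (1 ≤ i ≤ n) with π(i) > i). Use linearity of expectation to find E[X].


Write X = Σ_{i=1}^{92} X_i, where X_i = 1_{π(i) > i}.
For each fixed i, π(i) is uniform over {1, …, 92} (marginal of a uniform permutation), so P[π(i) > i] = (n − i)/n. Summing: Σ_{i=1}^{92} (n − i)/n = (0 + 1 + … + 91)/92 = 92(92 − 1)/(2·92) = (92 − 1)/2.
Hence E[X] = Σ_{i=1}^{92} (92 − i)/92 = 91/2 ≈ 45.500.

E[X] = 91/2 = 45.500.


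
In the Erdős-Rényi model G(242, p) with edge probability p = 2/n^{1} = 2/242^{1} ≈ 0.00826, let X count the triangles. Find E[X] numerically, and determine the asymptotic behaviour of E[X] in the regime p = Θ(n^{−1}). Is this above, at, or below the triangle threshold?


Number of potential triangles: C(242, 3) = 2332880.
Each occurs with probability p³ ≈ (0.00826)³ ≈ 5.64474e-07.
By linearity: E[X] = C(242, 3)·p³ ≈ 2332880 · 5.64474e-07 ≈ 1.317.
Here α = 1, so p = 2/n is exactly at the triangle threshold p ~ 1/n. Asymptotically E[X] → c³/6 = 2³/6 = 4/3 ≈ 1.333, a bounded constant. In this regime the triangle count is asymptotically Poisson(c³/6).

E[X] ≈ 1.317; in regime p = Θ(1/n^{1}) E[X] stays bounded (at the triangle threshold p ~ 1/n).


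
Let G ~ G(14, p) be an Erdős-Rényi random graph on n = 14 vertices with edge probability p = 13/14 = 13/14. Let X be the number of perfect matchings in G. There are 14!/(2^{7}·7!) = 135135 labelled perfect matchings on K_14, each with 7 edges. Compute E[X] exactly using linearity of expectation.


K_14 has 14!/(2^{7}·7!) = 135135 labelled perfect matchings.
For each such perfect matching H, let X_H = 1 if all 7 edges of H are present in G. Then P[X_H = 1] = p^{7} = (13/14)^{7} = 62748517/105413504.
By linearity: E[X] = Σ_H E[X_H] = 135135 · p^{7} = 135135 · 62748517/105413504 = 1211360120685/15059072.
Numerically: E[X] ≈ 8.04e+04.

E[X] = 135135 · (13/14)^{7} = 1211360120685/15059072 ≈ 8.04e+04.


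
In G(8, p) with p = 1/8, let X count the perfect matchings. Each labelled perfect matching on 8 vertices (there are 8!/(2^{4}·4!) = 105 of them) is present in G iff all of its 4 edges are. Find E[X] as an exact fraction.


K_8 has 8!/(2^{4}·4!) = 105 labelled perfect matchings.
For each such perfect matching H, let X_H = 1 if all 4 edges of H are present in G. Then P[X_H = 1] = p^{4} = (1/8)^{4} = 1/4096.
Summing the indicators: E[X] = Σ_H E[X_H] = 105 · p^{4} = 105 · 1/4096 = 105/4096.
Numerically: E[X] ≈ 0.02563.

E[X] = 105 · (1/8)^{4} = 105/4096 ≈ 0.02563.


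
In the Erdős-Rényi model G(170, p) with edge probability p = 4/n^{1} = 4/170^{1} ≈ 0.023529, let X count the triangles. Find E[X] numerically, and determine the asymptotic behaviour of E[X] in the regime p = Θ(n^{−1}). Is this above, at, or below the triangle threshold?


Number of potential triangles: C(170, 3) = 804440.
Each occurs with probability p³ ≈ (0.023529)³ ≈ 1.3026664e-05.
By linearity: E[X] = C(170, 3)·p³ ≈ 804440 · 1.3026664e-05 ≈ 10.47917.
Here α = 1, so p = 4/n is exactly at the triangle threshold p ~ 1/n. Asymptotically E[X] → c³/6 = 4³/6 = 32/3 ≈ 10.66667, a bounded constant. In this regime the triangle count is asymptotically Poisson(c³/6).

E[X] ≈ 10.47917; in regime p = Θ(1/n^{1}) E[X] stays bounded (at the triangle threshold p ~ 1/n).


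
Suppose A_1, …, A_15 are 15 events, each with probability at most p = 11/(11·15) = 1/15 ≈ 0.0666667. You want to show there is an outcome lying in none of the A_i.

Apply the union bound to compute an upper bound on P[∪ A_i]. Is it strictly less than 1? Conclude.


Union bound: P[∪_{i=1}^{15} A_i] ≤ Σ_i P[A_i] ≤ 15·p = 15·(1/15) = 1.
Numerically: 1 ≈ 1.0000000.
Is 1 < 1? NO.
Since the bound 1 is ≥ 1, the union bound is uninformative here; it does NOT by itself certify existence.

15·p = 1 ≈ 1.0000000; existence NOT certified by the union bound.


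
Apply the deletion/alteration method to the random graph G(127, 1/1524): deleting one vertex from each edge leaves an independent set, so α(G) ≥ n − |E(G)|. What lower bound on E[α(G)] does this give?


E[|E(G)|] = C(127, 2)·p = 8001 · (1/1524) = 21/4.
E[α(G)] ≥ n − E[|E(G)|] = 127 − 21/4 = 487/4.
Numerically: ≈ 121.750000.
(This is only a lower bound; the true E[α(G)] may be larger.)

E[α(G)] ≥ 487/4 ≈ 121.750000.


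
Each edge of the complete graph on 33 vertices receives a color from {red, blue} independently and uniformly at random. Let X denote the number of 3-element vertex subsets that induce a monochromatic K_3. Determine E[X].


Let X = Σ_S X_S over the C(33, 3) = 5456 subsets S of size 3, where X_S = 1 if the K_3 on S is monochromatic.
For a fixed S, the K_3 on S has C(3, 2) = 3 edges. P[all 3 edges red] = (1/2)^3, and likewise for blue, so P[monochromatic] = 2·(1/2)^3 = 2^{1 − 3} = 1/4.
Summing: E[X] = C(33, 3) · 2^{1 − 3} = 5456 · 1/4 = 1364.
Numerically: E[X] ≈ 1364.0000.

E[X] = C(33,3)·2^(1−C(3,2)) = 1364 ≈ 1364.0000.


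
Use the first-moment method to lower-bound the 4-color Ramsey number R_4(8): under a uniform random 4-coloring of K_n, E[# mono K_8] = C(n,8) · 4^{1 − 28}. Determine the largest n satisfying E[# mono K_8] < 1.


We need C(n, 8) · 4^{1 − 28} < 1, i.e. C(n, 8) < 4^{28 − 1} = 18014398509481984.
Check values of n near the boundary:
  n = 407: C(407, 8) = 17424959239309050; 17424959239309050 < 18014398509481984? YES
  n = 408: C(408, 8) = 17773458424095231; 17773458424095231 < 18014398509481984? YES
  n = 409: C(409, 8) = 18128041135797879; 18128041135797879 < 18014398509481984? NO
The largest n with C(n, 8) < 18014398509481984 is n = 408 (where E[X] = 17773458424095231/18014398509481984 ≈ 0.98663). Hence R_4(8) > 408, i.e. R_4(8) ≥ 409.

Largest n = 408; hence R_4(8) > 408.


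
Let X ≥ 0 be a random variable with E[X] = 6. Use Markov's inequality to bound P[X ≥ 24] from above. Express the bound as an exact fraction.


μ = E[X] = 6, a = 24.
Markov: P[X ≥ 24] ≤ μ/a = (6)/24 = 1/4.
Numerically: ≈ 0.250000.
(Since a = 24 > μ = 6.000000, the bound 1/4 is < 1 and informative.)

P[X ≥ 24] ≤ 1/4 ≈ 0.250000.


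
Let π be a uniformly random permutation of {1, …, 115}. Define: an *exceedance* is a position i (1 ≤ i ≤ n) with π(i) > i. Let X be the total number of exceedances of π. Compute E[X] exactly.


Write X = Σ_{i=1}^{115} X_i, where X_i = 1_{π(i) > i}.
For each fixed i, π(i) is uniform over {1, …, 115} (marginal of a uniform permutation), so P[π(i) > i] = (n − i)/n. Summing: Σ_{i=1}^{115} (n − i)/n = (0 + 1 + … + 114)/115 = 115(115 − 1)/(2·115) = (115 − 1)/2.
Hence E[X] = Σ_{i=1}^{115} (115 − i)/115 = 57 ≈ 57.000000.

E[X] = 57 = 57.000000.


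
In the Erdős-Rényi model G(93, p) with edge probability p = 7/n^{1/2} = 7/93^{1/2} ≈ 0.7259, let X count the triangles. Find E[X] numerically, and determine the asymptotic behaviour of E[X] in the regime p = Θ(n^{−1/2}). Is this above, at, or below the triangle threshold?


Number of potential triangles: C(93, 3) = 129766.
Each occurs with probability p³ ≈ (0.7259)³ ≈ 3.824456e-01.
By linearity: E[X] = C(93, 3)·p³ ≈ 129766 · 3.824456e-01 ≈ 49628.4390.
Since α = 1/2 < 1, p = c/n^{1/2} ≫ 1/n is above the triangle threshold p ~ 1/n. Asymptotically E[X] ~ (c³/6)·n^{3(1−α)} = (7³/6)·n^{1.5} → ∞; triangles are abundant w.h.p.

E[X] ≈ 49628.4390; in regime p = Θ(1/n^{1/2}) E[X] diverges (above the triangle threshold p ~ 1/n).


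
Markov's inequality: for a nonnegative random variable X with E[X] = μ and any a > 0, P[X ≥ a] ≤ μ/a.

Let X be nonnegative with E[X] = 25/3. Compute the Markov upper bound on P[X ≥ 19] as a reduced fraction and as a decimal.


μ = E[X] = 25/3, a = 19.
Markov: P[X ≥ 19] ≤ μ/a = (25/3)/19 = 25/57.
Numerically: ≈ 0.438596.
(Since a = 19 > μ = 8.333333, the bound 25/57 is < 1 and informative.)

P[X ≥ 19] ≤ 25/57 ≈ 0.438596.


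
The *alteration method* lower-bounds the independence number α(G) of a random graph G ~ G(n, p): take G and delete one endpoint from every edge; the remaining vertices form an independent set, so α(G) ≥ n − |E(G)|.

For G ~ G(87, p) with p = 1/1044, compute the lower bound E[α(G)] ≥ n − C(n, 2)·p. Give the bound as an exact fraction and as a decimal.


E[|E(G)|] = C(87, 2)·p = 3741 · (1/1044) = 43/12.
E[α(G)] ≥ n − E[|E(G)|] = 87 − 43/12 = 1001/12.
Numerically: ≈ 83.417.
(This is only a lower bound; the true E[α(G)] may be larger.)

E[α(G)] ≥ 1001/12 ≈ 83.417.


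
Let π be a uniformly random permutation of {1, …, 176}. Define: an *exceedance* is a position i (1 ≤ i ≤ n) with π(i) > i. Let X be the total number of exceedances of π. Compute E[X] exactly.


Write X = Σ_{i=1}^{176} X_i, where X_i = 1_{π(i) > i}.
For each fixed i, π(i) is uniform over {1, …, 176} (marginal of a uniform permutation), so P[π(i) > i] = (n − i)/n. Summing: Σ_{i=1}^{176} (n − i)/n = (0 + 1 + … + 175)/176 = 176(176 − 1)/(2·176) = (176 − 1)/2.
Hence E[X] = Σ_{i=1}^{176} (176 − i)/176 = 175/2 ≈ 87.500.

E[X] = 175/2 = 87.500.


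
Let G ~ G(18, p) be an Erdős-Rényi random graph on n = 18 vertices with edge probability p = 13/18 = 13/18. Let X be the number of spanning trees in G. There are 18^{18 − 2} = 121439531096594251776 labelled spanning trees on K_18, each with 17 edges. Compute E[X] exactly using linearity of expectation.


K_18 has 18^{18 − 2} = 121439531096594251776 labelled spanning trees.
For each such spanning tree H, let X_H = 1 if all 17 edges of H are present in G. Then P[X_H = 1] = p^{17} = (13/18)^{17} = 8650415919381337933/2185911559738696531968.
By linearity: E[X] = Σ_H E[X_H] = 121439531096594251776 · p^{17} = 121439531096594251776 · 8650415919381337933/2185911559738696531968 = 8650415919381337933/18.
Numerically: E[X] ≈ 4.806e+17.

E[X] = 121439531096594251776 · (13/18)^{17} = 8650415919381337933/18 ≈ 4.806e+17.


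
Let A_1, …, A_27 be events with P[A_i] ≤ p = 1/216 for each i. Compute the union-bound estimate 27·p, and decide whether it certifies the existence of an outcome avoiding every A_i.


Union bound: P[∪_{i=1}^{27} A_i] ≤ Σ_i P[A_i] ≤ 27·p = 27·(1/216) = 1/8.
Numerically: 1/8 ≈ 0.125.
Is 1/8 < 1? YES.
Since P[∪ A_i] ≤ 1/8 < 1, the complement has P[∩ A_i^c] ≥ 1 − 1/8 = 7/8 > 0, so some outcome avoids every A_i.

27·p = 1/8 ≈ 0.125; existence CERTIFIED by the union bound.


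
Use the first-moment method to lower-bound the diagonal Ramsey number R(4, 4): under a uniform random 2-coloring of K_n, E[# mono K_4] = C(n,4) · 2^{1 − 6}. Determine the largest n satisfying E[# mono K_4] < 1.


We need C(n, 4) · 2^{1 − 6} < 1, i.e. C(n, 4) < 2^{6 − 1} = 32.
Check values of n near the boundary:
  n = 4: C(4, 4) = 1; 1 < 32? YES
  n = 5: C(5, 4) = 5; 5 < 32? YES
  n = 6: C(6, 4) = 15; 15 < 32? YES
  n = 7: C(7, 4) = 35; 35 < 32? NO
  n = 8: C(8, 4) = 70; 70 < 32? NO
The largest n with C(n, 4) < 32 is n = 6 (where E[X] = 15/32 ≈ 0.4687500). Hence R(4, 4) > 6, i.e. R(4, 4) ≥ 7.

Largest n = 6; hence R(4, 4) > 6.


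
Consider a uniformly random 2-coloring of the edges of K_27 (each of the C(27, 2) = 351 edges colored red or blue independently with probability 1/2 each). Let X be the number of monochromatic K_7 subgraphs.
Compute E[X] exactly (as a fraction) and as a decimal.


Let X = Σ_S X_S over the C(27, 7) = 888030 subsets S of size 7, where X_S = 1 if the K_7 on S is monochromatic.
For a fixed S, the K_7 on S has C(7, 2) = 21 edges. P[all 21 edges red] = (1/2)^21, and likewise for blue, so P[monochromatic] = 2·(1/2)^21 = 2^{1 − 21} = 1/1048576.
Summing: E[X] = C(27, 7) · 2^{1 − 21} = 888030 · 1/1048576 = 444015/524288.
Numerically: E[X] ≈ 0.847.

E[X] = C(27,7)·2^(1−C(7,2)) = 444015/524288 ≈ 0.847.


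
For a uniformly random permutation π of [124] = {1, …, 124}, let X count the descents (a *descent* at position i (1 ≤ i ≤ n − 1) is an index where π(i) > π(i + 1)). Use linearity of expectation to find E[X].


Write X = Σ X_I over i = 1, …, 123, with X_I the indicator of one descent.
There are 123 indicators.
For each fixed i, the pair (π(i), π(i+1)) is a uniformly random ordered pair of distinct values from {1, …, 124}; by symmetry P[π(i) > π(i+1)] = 1/2.
By linearity: E[X] = 123 · (1/2) = (124 − 1) · (1/2) = 123/2 ≈ 61.500000.

E[X] = 123/2 = 61.500000.


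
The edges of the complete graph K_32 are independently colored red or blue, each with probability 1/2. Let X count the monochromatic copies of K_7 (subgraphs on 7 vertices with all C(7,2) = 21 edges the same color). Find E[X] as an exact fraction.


Let X = Σ_S X_S over the C(32, 7) = 3365856 subsets S of size 7, where X_S = 1 if the K_7 on S is monochromatic.
For a fixed S, the K_7 on S has C(7, 2) = 21 edges. P[all 21 edges red] = (1/2)^21, and likewise for blue, so P[monochromatic] = 2·(1/2)^21 = 2^{1 − 21} = 1/1048576.
By linearity of expectation: E[X] = C(32, 7) · 2^{1 − 21} = 3365856 · 1/1048576 = 105183/32768.
Numerically: E[X] ≈ 3.2099.

E[X] = C(32,7)·2^(1−C(7,2)) = 105183/32768 ≈ 3.2099.


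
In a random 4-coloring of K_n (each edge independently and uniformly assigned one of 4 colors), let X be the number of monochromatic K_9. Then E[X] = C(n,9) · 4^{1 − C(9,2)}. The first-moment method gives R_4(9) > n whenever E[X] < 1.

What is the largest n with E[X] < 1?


We need C(n, 9) · 4^{1 − 36} < 1, i.e. C(n, 9) < 4^{36 − 1} = 1180591620717411303424.
Check values of n near the boundary:
  n = 913: C(913, 9) = 1167605542753639808390; 1167605542753639808390 < 1180591620717411303424? YES
  n = 914: C(914, 9) = 1179217089587653905932; 1179217089587653905932 < 1180591620717411303424? YES
  n = 915: C(915, 9) = 1190931166636537885130; 1190931166636537885130 < 1180591620717411303424? NO
  n = 916: C(916, 9) = 1202748565202942340440; 1202748565202942340440 < 1180591620717411303424? NO
  n = 917: C(917, 9) = 1214670081818390006810; 1214670081818390006810 < 1180591620717411303424? NO
The largest n with C(n, 9) < 1180591620717411303424 is n = 914 (where E[X] = 294804272396913476483/295147905179352825856 ≈ 0.9988). Hence R_4(9) > 914, i.e. R_4(9) ≥ 915.

Largest n = 914; hence R_4(9) > 914.


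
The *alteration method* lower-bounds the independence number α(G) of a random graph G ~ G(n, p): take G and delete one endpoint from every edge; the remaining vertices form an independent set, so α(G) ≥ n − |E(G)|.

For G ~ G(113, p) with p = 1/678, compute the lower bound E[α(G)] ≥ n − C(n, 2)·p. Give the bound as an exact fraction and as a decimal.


E[|E(G)|] = C(113, 2)·p = 6328 · (1/678) = 28/3.
E[α(G)] ≥ n − E[|E(G)|] = 113 − 28/3 = 311/3.
Numerically: ≈ 103.66667.
(This is only a lower bound; the true E[α(G)] may be larger.)

E[α(G)] ≥ 311/3 ≈ 103.66667.


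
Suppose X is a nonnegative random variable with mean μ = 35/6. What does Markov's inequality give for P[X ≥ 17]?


μ = E[X] = 35/6, a = 17.
Markov: P[X ≥ 17] ≤ μ/a = (35/6)/17 = 35/102.
Numerically: ≈ 0.3431.
(Since a = 17 > μ = 5.8333, the bound 35/102 is < 1 and informative.)

P[X ≥ 17] ≤ 35/102 ≈ 0.3431.


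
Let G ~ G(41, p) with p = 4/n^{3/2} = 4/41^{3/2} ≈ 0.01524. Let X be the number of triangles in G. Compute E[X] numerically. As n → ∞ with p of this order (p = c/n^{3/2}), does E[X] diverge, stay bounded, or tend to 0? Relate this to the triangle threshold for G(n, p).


Number of potential triangles: C(41, 3) = 10660.
Each occurs with probability p³ ≈ (0.01524)³ ≈ 3.537143e-06.
By linearity: E[X] = C(41, 3)·p³ ≈ 10660 · 3.537143e-06 ≈ 0.0377.
Since α = 3/2 > 1, p = c/n^{3/2} = o(1/n) is below the triangle threshold p ~ 1/n. Asymptotically E[X] ~ (c³/6)·n^{3(1−α)} = (4³/6)·n^{-1.5} → 0, so by Markov's inequality G has no triangles w.h.p.

E[X] ≈ 0.0377; in regime p = Θ(1/n^{3/2}) E[X] tends to 0 (below the triangle threshold p ~ 1/n).


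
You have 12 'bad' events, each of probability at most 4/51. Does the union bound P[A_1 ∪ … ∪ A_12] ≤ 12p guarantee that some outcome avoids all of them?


Union bound: P[∪_{i=1}^{12} A_i] ≤ Σ_i P[A_i] ≤ 12·p = 12·(4/51) = 16/17.
Numerically: 16/17 ≈ 0.94118.
Is 16/17 < 1? YES.
Since P[∪ A_i] ≤ 16/17 < 1, the complement has P[∩ A_i^c] ≥ 1 − 16/17 = 1/17 > 0, so some outcome avoids every A_i.

12·p = 16/17 ≈ 0.94118; existence CERTIFIED by the union bound.


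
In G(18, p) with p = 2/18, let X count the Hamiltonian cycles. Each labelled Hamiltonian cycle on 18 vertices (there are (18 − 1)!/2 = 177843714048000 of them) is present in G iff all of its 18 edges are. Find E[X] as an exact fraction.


K_18 has (18 − 1)!/2 = 177843714048000 labelled Hamiltonian cycles.
For each such Hamiltonian cycle H, let X_H = 1 if all 18 edges of H are present in G. Then P[X_H = 1] = p^{18} = (1/9)^{18} = 1/150094635296999121.
Summing the indicators: E[X] = Σ_H E[X_H] = 177843714048000 · p^{18} = 177843714048000 · 1/150094635296999121 = 243955712000/205891132094649.
Numerically: E[X] ≈ 0.00118488.

E[X] = 177843714048000 · (1/9)^{18} = 243955712000/205891132094649 ≈ 0.00118488.


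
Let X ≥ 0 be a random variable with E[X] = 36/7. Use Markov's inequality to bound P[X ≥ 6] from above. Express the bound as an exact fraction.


μ = E[X] = 36/7, a = 6.
Markov: P[X ≥ 6] ≤ μ/a = (36/7)/6 = 6/7.
Numerically: ≈ 0.85714.
(Since a = 6 > μ = 5.14286, the bound 6/7 is < 1 and informative.)

P[X ≥ 6] ≤ 6/7 ≈ 0.85714.


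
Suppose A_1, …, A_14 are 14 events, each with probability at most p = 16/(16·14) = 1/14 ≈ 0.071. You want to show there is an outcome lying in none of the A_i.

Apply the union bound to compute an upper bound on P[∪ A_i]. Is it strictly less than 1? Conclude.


Union bound: P[∪_{i=1}^{14} A_i] ≤ Σ_i P[A_i] ≤ 14·p = 14·(1/14) = 1.
Numerically: 1 ≈ 1.000.
Is 1 < 1? NO.
Since the bound 1 is ≥ 1, the union bound is uninformative here; it does NOT by itself certify existence.

14·p = 1 ≈ 1.000; existence NOT certified by the union bound.


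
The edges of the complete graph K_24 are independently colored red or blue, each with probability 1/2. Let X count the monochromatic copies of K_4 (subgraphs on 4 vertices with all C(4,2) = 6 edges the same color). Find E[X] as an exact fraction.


Let X = Σ_S X_S over the C(24, 4) = 10626 subsets S of size 4, where X_S = 1 if the K_4 on S is monochromatic.
For a fixed S, the K_4 on S has C(4, 2) = 6 edges. P[all 6 edges red] = (1/2)^6, and likewise for blue, so P[monochromatic] = 2·(1/2)^6 = 2^{1 − 6} = 1/32.
By linearity of expectation: E[X] = C(24, 4) · 2^{1 − 6} = 10626 · 1/32 = 5313/16.
Numerically: E[X] ≈ 332.0625.

E[X] = C(24,4)·2^(1−C(4,2)) = 5313/16 ≈ 332.0625.


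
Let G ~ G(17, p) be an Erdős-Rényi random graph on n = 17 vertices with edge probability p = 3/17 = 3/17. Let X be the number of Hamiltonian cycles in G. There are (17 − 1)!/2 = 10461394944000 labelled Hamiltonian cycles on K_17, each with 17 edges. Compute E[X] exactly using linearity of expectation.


K_17 has (17 − 1)!/2 = 10461394944000 labelled Hamiltonian cycles.
For each such Hamiltonian cycle H, let X_H = 1 if all 17 edges of H are present in G. Then P[X_H = 1] = p^{17} = (3/17)^{17} = 129140163/827240261886336764177.
Summing the indicators: E[X] = Σ_H E[X_H] = 10461394944000 · p^{17} = 10461394944000 · 129140163/827240261886336764177 = 1350986248275535872000/827240261886336764177.
Numerically: E[X] ≈ 1.63312.

E[X] = 10461394944000 · (3/17)^{17} = 1350986248275535872000/827240261886336764177 ≈ 1.63312.


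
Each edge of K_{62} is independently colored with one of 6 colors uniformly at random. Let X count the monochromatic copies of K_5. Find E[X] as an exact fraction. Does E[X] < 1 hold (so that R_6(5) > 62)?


E[X] = C(62, 5) · 6^{1 − 10} = 6471002 · 6^{−9} = 6471002/10077696.
As a reduced fraction: E[X] = 3235501/5038848 ≈ 0.642111.
Is E[X] < 1? YES.
Since E[X] < 1, there exists a 6-coloring of K_{62} with no monochromatic K_5; hence R_6(5) > 62.

E[X] = 3235501/5038848 ≈ 0.642111; E[X] < 1, so R_6(5) > 62.


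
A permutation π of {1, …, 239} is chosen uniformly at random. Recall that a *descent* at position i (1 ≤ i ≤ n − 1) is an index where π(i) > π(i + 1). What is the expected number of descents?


Write X = Σ X_I over i = 1, …, 238, with X_I the indicator of one descent.
There are 238 indicators.
For each fixed i, the pair (π(i), π(i+1)) is a uniformly random ordered pair of distinct values from {1, …, 239}; by symmetry P[π(i) > π(i+1)] = 1/2.
By linearity: E[X] = 238 · (1/2) = (239 − 1) · (1/2) = 119 ≈ 119.000000.

E[X] = 119 = 119.000000.


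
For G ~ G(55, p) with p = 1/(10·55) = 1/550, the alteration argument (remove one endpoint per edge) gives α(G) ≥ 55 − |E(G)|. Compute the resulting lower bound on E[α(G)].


E[|E(G)|] = C(55, 2)·p = 1485 · (1/550) = 27/10.
E[α(G)] ≥ n − E[|E(G)|] = 55 − 27/10 = 523/10.
Numerically: ≈ 52.300.
(This is only a lower bound; the true E[α(G)] may be larger.)

E[α(G)] ≥ 523/10 ≈ 52.300.


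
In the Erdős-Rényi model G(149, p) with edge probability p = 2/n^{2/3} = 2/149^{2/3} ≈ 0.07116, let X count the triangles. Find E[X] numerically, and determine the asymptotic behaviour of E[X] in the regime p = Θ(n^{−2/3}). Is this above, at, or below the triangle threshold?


Number of potential triangles: C(149, 3) = 540274.
Each occurs with probability p³ ≈ (0.07116)³ ≈ 3.603441e-04.
By linearity: E[X] = C(149, 3)·p³ ≈ 540274 · 3.603441e-04 ≈ 194.6846.
Since α = 2/3 < 1, p = c/n^{2/3} ≫ 1/n is above the triangle threshold p ~ 1/n. Asymptotically E[X] ~ (c³/6)·n^{3(1−α)} = (2³/6)·n^{1} → ∞; triangles are abundant w.h.p.

E[X] ≈ 194.6846; in regime p = Θ(1/n^{2/3}) E[X] diverges (above the triangle threshold p ~ 1/n).


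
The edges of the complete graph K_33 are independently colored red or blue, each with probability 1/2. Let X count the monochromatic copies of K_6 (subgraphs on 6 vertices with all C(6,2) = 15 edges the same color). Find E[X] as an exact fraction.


Let X = Σ_S X_S over the C(33, 6) = 1107568 subsets S of size 6, where X_S = 1 if the K_6 on S is monochromatic.
For a fixed S, the K_6 on S has C(6, 2) = 15 edges. P[all 15 edges red] = (1/2)^15, and likewise for blue, so P[monochromatic] = 2·(1/2)^15 = 2^{1 − 15} = 1/16384.
Summing: E[X] = C(33, 6) · 2^{1 − 15} = 1107568 · 1/16384 = 69223/1024.
Numerically: E[X] ≈ 67.601.

E[X] = C(33,6)·2^(1−C(6,2)) = 69223/1024 ≈ 67.601.


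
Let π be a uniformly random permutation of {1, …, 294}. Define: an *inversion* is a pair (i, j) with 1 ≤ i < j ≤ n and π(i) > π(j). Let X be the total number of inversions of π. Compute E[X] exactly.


Write X = Σ X_I over the C(294, 2) = 43071 pairs i < j, with X_I the indicator of one inversion.
There are 43071 indicators.
For each fixed pair i < j, the values π(i) and π(j) are two distinct elements of {1, …, 294} in uniformly random order; by symmetry P[π(i) > π(j)] = 1/2.
By linearity: E[X] = 43071 · (1/2) = C(294, 2) · (1/2) = 43071/2 = 43071/2 ≈ 21535.50000.

E[X] = 43071/2 = 21535.50000.


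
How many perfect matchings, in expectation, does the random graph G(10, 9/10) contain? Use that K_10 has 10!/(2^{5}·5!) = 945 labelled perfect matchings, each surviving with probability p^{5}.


K_10 has 10!/(2^{5}·5!) = 945 labelled perfect matchings.
For each such perfect matching H, let X_H = 1 if all 5 edges of H are present in G. Then P[X_H = 1] = p^{5} = (9/10)^{5} = 59049/100000.
By linearity: E[X] = Σ_H E[X_H] = 945 · p^{5} = 945 · 59049/100000 = 11160261/20000.
Numerically: E[X] ≈ 558.013.

E[X] = 945 · (9/10)^{5} = 11160261/20000 ≈ 558.013.


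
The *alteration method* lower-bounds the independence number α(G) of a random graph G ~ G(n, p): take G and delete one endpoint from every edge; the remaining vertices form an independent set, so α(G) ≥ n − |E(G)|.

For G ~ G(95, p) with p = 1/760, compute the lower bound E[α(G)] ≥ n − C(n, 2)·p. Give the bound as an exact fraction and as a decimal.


E[|E(G)|] = C(95, 2)·p = 4465 · (1/760) = 47/8.
E[α(G)] ≥ n − E[|E(G)|] = 95 − 47/8 = 713/8.
Numerically: ≈ 89.12500.
(This is only a lower bound; the true E[α(G)] may be larger.)

E[α(G)] ≥ 713/8 ≈ 89.12500.


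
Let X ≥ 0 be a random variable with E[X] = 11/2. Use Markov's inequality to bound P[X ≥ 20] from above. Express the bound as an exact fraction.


μ = E[X] = 11/2, a = 20.
Markov: P[X ≥ 20] ≤ μ/a = (11/2)/20 = 11/40.
Numerically: ≈ 0.2750.
(Since a = 20 > μ = 5.5000, the bound 11/40 is < 1 and informative.)

P[X ≥ 20] ≤ 11/40 ≈ 0.2750.


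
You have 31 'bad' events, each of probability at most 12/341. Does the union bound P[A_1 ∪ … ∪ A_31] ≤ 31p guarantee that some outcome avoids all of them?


Union bound: P[∪_{i=1}^{31} A_i] ≤ Σ_i P[A_i] ≤ 31·p = 31·(12/341) = 12/11.
Numerically: 12/11 ≈ 1.090909.
Is 12/11 < 1? NO.
Since the bound 12/11 is ≥ 1, the union bound is uninformative here; it does NOT by itself certify existence.

31·p = 12/11 ≈ 1.090909; existence NOT certified by the union bound.


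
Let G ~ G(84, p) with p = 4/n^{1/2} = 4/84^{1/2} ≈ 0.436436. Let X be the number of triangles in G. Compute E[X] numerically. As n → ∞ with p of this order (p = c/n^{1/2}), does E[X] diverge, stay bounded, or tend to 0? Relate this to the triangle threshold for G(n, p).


Number of potential triangles: C(84, 3) = 95284.
Each occurs with probability p³ ≈ (0.436436)³ ≈ 8.31306249e-02.
By linearity: E[X] = C(84, 3)·p³ ≈ 95284 · 8.31306249e-02 ≈ 7921.018458.
Since α = 1/2 < 1, p = c/n^{1/2} ≫ 1/n is above the triangle threshold p ~ 1/n. Asymptotically E[X] ~ (c³/6)·n^{3(1−α)} = (4³/6)·n^{1.5} → ∞; triangles are abundant w.h.p.

E[X] ≈ 7921.018458; in regime p = Θ(1/n^{1/2}) E[X] diverges (above the triangle threshold p ~ 1/n).


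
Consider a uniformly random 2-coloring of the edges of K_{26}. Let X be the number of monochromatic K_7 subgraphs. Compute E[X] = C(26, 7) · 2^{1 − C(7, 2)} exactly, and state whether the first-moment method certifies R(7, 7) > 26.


E[X] = C(26, 7) · 2^{1 − 21} = 657800 · 2^{−20} = 657800/1048576.
As a reduced fraction: E[X] = 82225/131072 ≈ 0.62733.
Is E[X] < 1? YES.
Since E[X] < 1, there exists a 2-coloring of K_{26} with no monochromatic K_7; hence R(7, 7) > 26.

E[X] = 82225/131072 ≈ 0.62733; E[X] < 1, so R(7, 7) > 26.


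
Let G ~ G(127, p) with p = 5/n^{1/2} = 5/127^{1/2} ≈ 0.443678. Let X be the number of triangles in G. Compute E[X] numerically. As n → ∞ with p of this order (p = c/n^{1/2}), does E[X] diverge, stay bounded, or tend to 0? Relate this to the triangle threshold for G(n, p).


Number of potential triangles: C(127, 3) = 333375.
Each occurs with probability p³ ≈ (0.443678)³ ≈ 8.73382391e-02.
By linearity: E[X] = C(127, 3)·p³ ≈ 333375 · 8.73382391e-02 ≈ 29116.385465.
Since α = 1/2 < 1, p = c/n^{1/2} ≫ 1/n is above the triangle threshold p ~ 1/n. Asymptotically E[X] ~ (c³/6)·n^{3(1−α)} = (5³/6)·n^{1.5} → ∞; triangles are abundant w.h.p.

E[X] ≈ 29116.385465; in regime p = Θ(1/n^{1/2}) E[X] diverges (above the triangle threshold p ~ 1/n).


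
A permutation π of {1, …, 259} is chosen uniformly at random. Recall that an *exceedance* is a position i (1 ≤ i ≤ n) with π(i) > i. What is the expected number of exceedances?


Write X = Σ_{i=1}^{259} X_i, where X_i = 1_{π(i) > i}.
For each fixed i, π(i) is uniform over {1, …, 259} (marginal of a uniform permutation), so P[π(i) > i] = (n − i)/n. Summing: Σ_{i=1}^{259} (n − i)/n = (0 + 1 + … + 258)/259 = 259(259 − 1)/(2·259) = (259 − 1)/2.
Hence E[X] = Σ_{i=1}^{259} (259 − i)/259 = 129 ≈ 129.000.

E[X] = 129 = 129.000.


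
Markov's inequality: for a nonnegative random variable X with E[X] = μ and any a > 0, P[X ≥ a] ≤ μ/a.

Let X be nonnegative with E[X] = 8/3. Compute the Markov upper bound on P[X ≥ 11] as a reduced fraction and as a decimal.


μ = E[X] = 8/3, a = 11.
Markov: P[X ≥ 11] ≤ μ/a = (8/3)/11 = 8/33.
Numerically: ≈ 0.2424.
(Since a = 11 > μ = 2.6667, the bound 8/33 is < 1 and informative.)

P[X ≥ 11] ≤ 8/33 ≈ 0.2424.


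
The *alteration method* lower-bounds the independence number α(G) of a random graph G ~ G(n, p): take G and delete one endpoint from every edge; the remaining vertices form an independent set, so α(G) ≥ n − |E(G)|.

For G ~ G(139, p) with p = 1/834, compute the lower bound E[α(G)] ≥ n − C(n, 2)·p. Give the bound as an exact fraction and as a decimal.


E[|E(G)|] = C(139, 2)·p = 9591 · (1/834) = 23/2.
E[α(G)] ≥ n − E[|E(G)|] = 139 − 23/2 = 255/2.
Numerically: ≈ 127.50000.
(This is only a lower bound; the true E[α(G)] may be larger.)

E[α(G)] ≥ 255/2 ≈ 127.50000.


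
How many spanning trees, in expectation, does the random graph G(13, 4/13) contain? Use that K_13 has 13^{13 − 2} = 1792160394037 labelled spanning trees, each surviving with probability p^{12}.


K_13 has 13^{13 − 2} = 1792160394037 labelled spanning trees.
For each such spanning tree H, let X_H = 1 if all 12 edges of H are present in G. Then P[X_H = 1] = p^{12} = (4/13)^{12} = 16777216/23298085122481.
By linearity of expectation: E[X] = Σ_H E[X_H] = 1792160394037 · p^{12} = 1792160394037 · 16777216/23298085122481 = 16777216/13.
Numerically: E[X] ≈ 1.29056e+06.

E[X] = 1792160394037 · (4/13)^{12} = 16777216/13 ≈ 1.29056e+06.


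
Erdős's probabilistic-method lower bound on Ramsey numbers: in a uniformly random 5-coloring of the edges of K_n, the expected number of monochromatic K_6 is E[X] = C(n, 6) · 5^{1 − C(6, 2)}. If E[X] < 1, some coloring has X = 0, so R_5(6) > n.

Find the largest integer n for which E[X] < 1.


We need C(n, 6) · 5^{1 − 15} < 1, i.e. C(n, 6) < 5^{15 − 1} = 6103515625.
Check values of n near the boundary:
  n = 125: C(125, 6) = 4690625500; 4690625500 < 6103515625? YES
  n = 126: C(126, 6) = 4925156775; 4925156775 < 6103515625? YES
  n = 127: C(127, 6) = 5169379425; 5169379425 < 6103515625? YES
  n = 128: C(128, 6) = 5423611200; 5423611200 < 6103515625? YES
  n = 129: C(129, 6) = 5688177600; 5688177600 < 6103515625? YES
  n = 130: C(130, 6) = 5963412000; 5963412000 < 6103515625? YES
  n = 131: C(131, 6) = 6249655776; 6249655776 < 6103515625? NO
The largest n with C(n, 6) < 6103515625 is n = 130 (where E[X] = 47707296/48828125 ≈ 0.977). Hence R_5(6) > 130, i.e. R_5(6) ≥ 131.

Largest n = 130; hence R_5(6) > 130.


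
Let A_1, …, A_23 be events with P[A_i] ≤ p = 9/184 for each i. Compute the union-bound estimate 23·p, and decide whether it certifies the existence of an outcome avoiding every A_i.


Union bound: P[∪_{i=1}^{23} A_i] ≤ Σ_i P[A_i] ≤ 23·p = 23·(9/184) = 9/8.
Numerically: 9/8 ≈ 1.125.
Is 9/8 < 1? NO.
Since the bound 9/8 is ≥ 1, the union bound is uninformative here; it does NOT by itself certify existence.

23·p = 9/8 ≈ 1.125; existence NOT certified by the union bound.


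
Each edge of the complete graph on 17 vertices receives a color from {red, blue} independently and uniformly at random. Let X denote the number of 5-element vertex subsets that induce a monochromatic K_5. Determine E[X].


Let X = Σ_S X_S over the C(17, 5) = 6188 subsets S of size 5, where X_S = 1 if the K_5 on S is monochromatic.
For a fixed S, the K_5 on S has C(5, 2) = 10 edges. P[all 10 edges red] = (1/2)^10, and likewise for blue, so P[monochromatic] = 2·(1/2)^10 = 2^{1 − 10} = 1/512.
By linearity of expectation: E[X] = C(17, 5) · 2^{1 − 10} = 6188 · 1/512 = 1547/128.
Numerically: E[X] ≈ 12.0859.

E[X] = C(17,5)·2^(1−C(5,2)) = 1547/128 ≈ 12.0859.


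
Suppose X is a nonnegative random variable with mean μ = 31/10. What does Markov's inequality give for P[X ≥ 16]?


μ = E[X] = 31/10, a = 16.
Markov: P[X ≥ 16] ≤ μ/a = (31/10)/16 = 31/160.
Numerically: ≈ 0.193750.
(Since a = 16 > μ = 3.100000, the bound 31/160 is < 1 and informative.)

P[X ≥ 16] ≤ 31/160 ≈ 0.193750.


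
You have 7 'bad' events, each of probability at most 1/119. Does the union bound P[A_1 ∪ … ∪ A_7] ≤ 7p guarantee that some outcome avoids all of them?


Union bound: P[∪_{i=1}^{7} A_i] ≤ Σ_i P[A_i] ≤ 7·p = 7·(1/119) = 1/17.
Numerically: 1/17 ≈ 0.0588.
Is 1/17 < 1? YES.
Since P[∪ A_i] ≤ 1/17 < 1, the complement has P[∩ A_i^c] ≥ 1 − 1/17 = 16/17 > 0, so some outcome avoids every A_i.

7·p = 1/17 ≈ 0.0588; existence CERTIFIED by the union bound.


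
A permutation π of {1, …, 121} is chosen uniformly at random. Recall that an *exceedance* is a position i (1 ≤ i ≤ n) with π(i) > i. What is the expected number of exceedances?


Write X = Σ_{i=1}^{121} X_i, where X_i = 1_{π(i) > i}.
For each fixed i, π(i) is uniform over {1, …, 121} (marginal of a uniform permutation), so P[π(i) > i] = (n − i)/n. Summing: Σ_{i=1}^{121} (n − i)/n = (0 + 1 + … + 120)/121 = 121(121 − 1)/(2·121) = (121 − 1)/2.
Hence E[X] = Σ_{i=1}^{121} (121 − i)/121 = 60 ≈ 60.000.

E[X] = 60 = 60.000.
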